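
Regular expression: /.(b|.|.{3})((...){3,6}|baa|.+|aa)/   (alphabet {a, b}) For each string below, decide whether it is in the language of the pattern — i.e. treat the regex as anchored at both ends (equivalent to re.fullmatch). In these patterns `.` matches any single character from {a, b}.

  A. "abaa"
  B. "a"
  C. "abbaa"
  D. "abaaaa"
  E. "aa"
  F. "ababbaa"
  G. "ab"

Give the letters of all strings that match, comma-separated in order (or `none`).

A, C, D, F

A → match
B → no match
C → match
D → match
E → no match
F → match
G → no match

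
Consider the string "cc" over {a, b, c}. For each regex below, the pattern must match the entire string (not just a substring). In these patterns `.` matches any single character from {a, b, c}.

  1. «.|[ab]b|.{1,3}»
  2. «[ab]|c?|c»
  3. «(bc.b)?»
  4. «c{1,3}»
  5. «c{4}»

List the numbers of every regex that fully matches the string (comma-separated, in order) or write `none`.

1 → match
2 → no match
3 → no match
4 → match
5 → no match

1, 4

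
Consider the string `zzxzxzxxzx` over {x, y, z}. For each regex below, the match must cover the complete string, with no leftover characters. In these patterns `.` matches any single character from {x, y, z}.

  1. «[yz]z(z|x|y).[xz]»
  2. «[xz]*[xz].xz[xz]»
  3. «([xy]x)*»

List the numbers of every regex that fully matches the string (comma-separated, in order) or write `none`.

1 → no match
2 → match
3 → no match

2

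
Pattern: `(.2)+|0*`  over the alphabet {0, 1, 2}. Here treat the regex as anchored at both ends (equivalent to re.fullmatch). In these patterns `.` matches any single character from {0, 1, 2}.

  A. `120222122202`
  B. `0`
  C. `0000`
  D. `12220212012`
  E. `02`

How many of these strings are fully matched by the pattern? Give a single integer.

4

A → match
B → match
C → match
D → no match
E → match
Total matched: 4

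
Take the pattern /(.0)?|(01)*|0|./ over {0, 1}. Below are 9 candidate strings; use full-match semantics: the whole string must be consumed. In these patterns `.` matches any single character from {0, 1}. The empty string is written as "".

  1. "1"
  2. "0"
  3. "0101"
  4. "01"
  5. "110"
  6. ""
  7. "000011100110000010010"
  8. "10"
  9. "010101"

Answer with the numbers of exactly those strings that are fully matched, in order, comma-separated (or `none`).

1. "1" → match
2. "0" → match
3. "0101" → match
4. "01" → match
5. "110" → no match
6. "" → match
7 → no match
8. "10" → match
9. "010101" → match

1, 2, 3, 4, 6, 8, 9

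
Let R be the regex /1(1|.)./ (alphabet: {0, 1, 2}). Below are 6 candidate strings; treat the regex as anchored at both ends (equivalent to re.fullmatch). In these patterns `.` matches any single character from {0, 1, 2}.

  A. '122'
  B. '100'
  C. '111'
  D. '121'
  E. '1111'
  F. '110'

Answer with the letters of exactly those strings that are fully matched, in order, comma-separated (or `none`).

A → match
B → match
C → match
D → match
E → no match
F → match

A, B, C, D, F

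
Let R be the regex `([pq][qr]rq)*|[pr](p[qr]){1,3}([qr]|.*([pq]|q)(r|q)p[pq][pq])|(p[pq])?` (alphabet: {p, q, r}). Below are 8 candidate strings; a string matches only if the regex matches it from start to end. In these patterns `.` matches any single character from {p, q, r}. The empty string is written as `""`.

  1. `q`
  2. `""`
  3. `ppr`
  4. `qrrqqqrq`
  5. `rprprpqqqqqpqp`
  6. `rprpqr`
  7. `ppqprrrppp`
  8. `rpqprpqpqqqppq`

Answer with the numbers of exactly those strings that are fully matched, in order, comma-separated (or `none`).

2, 4, 5, 6, 8

1 → no match
2 → match
3 → no match
4 → match
5 → match
6 → match
7 → no match
8 → match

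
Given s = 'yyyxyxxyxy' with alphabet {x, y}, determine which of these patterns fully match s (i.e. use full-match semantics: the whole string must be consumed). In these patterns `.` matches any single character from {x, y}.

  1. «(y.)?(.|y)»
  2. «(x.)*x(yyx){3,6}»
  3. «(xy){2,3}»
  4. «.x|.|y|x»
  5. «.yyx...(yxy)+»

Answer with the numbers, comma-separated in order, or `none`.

5

1 → no match
2 → no match — must end with 'yyx'
3 → no match — must start with 'xy'
4 → no match
5 → match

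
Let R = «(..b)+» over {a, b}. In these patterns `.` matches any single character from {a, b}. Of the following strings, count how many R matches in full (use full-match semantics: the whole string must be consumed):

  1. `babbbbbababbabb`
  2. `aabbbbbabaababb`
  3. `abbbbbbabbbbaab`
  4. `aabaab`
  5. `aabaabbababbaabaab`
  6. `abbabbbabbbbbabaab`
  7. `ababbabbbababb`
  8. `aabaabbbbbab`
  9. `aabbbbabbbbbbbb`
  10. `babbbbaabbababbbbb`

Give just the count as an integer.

9

1 → match
2 → match
3 → match
4 → match
5 → match
6 → match
7 → no match
8 → match
9 → match
10 → match
Total matched: 9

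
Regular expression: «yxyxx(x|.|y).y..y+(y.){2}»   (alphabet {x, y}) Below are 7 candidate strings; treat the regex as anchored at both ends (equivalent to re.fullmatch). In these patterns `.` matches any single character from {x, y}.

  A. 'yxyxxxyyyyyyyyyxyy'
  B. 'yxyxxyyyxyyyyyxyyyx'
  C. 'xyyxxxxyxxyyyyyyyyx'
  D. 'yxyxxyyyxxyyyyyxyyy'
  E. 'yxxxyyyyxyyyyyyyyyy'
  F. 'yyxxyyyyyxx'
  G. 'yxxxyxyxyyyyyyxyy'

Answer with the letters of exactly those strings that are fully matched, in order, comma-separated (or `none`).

A → match
B → no match
C → no match — must start with 'yxyxx'
D → no match
E → no match — must start with 'yxyxx'
F → no match — must start with 'yxyxx'
G → no match — must start with 'yxyxx'

A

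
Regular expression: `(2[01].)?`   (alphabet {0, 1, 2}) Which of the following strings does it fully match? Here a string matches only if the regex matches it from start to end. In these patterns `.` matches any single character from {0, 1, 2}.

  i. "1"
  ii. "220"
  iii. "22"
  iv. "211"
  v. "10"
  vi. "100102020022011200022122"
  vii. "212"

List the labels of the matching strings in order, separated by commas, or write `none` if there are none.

iv, vii

i → no match
ii → no match
iii → no match
iv → match
v → no match
vi → no match
vii → match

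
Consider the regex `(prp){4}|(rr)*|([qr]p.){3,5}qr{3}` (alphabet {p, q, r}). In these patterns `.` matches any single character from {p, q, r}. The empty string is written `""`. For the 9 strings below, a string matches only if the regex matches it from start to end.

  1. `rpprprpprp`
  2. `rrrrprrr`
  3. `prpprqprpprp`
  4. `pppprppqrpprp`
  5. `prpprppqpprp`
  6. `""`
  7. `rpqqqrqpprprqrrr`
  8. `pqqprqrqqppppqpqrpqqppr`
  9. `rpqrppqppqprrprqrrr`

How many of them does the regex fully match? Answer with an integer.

1. `rpprprpprp` → no match
2. `rrrrprrr` → no match
3. `prpprqprpprp` → no match
4 → no match
5. `prpprppqpprp` → no match
6. `""` → match
7 → no match
8 → no match
9 → match
Total matched: 2

2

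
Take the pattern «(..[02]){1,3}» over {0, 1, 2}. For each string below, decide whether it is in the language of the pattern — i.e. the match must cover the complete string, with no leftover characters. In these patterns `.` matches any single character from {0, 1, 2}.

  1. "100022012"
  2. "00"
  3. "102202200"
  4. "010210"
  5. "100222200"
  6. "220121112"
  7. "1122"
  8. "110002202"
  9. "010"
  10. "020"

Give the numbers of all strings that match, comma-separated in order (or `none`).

1, 3, 4, 5, 8, 9, 10

1. "100022012" → match
2. "00" → no match
3. "102202200" → match
4. "010210" → match
5. "100222200" → match
6. "220121112" → no match
7. "1122" → no match
8. "110002202" → match
9. "010" → match
10. "020" → match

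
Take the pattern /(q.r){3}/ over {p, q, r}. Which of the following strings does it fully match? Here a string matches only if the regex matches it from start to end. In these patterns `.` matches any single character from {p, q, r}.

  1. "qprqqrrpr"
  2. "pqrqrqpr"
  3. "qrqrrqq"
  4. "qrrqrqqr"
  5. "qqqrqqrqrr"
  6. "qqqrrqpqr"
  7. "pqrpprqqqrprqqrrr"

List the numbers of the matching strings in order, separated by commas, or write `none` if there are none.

1. "qprqqrrpr" → no match
2. "pqrqrqpr" → no match — must start with "q"
3. "qrqrrqq" → no match — must end with "r"
4. "qrrqrqqr" → no match
5. "qqqrqqrqrr" → no match
6. "qqqrrqpqr" → no match
7 → no match — must start with "q"

none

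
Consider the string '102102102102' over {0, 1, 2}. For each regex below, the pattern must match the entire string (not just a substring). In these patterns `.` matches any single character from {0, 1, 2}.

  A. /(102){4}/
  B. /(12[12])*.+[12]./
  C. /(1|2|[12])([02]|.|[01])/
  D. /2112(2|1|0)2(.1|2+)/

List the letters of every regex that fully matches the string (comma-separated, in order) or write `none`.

A → match
B → no match
C → no match
D → no match — must start with '2112'

A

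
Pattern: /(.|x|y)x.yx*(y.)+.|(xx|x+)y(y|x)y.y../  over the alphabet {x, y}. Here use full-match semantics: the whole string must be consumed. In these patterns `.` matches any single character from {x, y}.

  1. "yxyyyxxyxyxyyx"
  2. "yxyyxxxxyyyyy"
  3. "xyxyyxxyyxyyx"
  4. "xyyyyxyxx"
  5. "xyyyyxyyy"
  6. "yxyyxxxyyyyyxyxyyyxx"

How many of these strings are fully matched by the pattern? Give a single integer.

2

1 → no match
2 → match
3 → no match
4. "xyyyyxyxx" → no match
5. "xyyyyxyyy" → no match
6 → match
Total matched: 2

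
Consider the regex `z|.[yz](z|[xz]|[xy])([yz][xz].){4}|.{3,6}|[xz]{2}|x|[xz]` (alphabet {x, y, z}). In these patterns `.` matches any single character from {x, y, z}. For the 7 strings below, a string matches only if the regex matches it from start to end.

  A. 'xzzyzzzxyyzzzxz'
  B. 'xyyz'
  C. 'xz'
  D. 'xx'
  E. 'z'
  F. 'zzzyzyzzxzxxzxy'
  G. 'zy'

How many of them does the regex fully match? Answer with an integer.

6

A → match
B. 'xyyz' → match
C. 'xz' → match
D. 'xx' → match
E. 'z' → match
F → match
G. 'zy' → no match
Total matched: 6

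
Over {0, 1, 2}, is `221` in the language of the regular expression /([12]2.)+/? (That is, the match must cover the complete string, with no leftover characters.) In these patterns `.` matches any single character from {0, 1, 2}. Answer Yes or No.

Yes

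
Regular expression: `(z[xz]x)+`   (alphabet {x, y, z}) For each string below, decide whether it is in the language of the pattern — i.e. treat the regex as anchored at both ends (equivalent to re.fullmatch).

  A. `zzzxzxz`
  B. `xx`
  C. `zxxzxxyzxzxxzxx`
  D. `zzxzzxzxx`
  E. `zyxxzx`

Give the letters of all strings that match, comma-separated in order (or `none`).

A → no match — must end with `x`
B → no match — must start with `z`
C → no match
D → match
E → no match

D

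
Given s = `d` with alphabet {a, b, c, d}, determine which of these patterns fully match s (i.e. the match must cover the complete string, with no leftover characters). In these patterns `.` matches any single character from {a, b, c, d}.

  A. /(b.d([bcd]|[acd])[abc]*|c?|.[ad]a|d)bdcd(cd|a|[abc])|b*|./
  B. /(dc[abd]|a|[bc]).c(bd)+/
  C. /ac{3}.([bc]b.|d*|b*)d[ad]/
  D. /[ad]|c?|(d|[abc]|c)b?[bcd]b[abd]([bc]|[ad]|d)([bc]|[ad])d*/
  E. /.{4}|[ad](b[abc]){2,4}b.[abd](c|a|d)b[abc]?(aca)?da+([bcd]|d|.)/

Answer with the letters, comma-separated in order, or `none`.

A, D

A → match
B → no match — must end with `bd`
C → no match — must start with `ac`
D → match
E → no match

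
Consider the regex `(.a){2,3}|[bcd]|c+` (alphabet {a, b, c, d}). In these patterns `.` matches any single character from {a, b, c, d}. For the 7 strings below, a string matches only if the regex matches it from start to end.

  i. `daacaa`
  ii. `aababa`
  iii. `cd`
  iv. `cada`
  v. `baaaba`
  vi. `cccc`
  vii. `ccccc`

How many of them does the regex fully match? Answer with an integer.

i → no match
ii → match
iii → no match
iv → match
v → match
vi → match
vii → match
Total matched: 5

5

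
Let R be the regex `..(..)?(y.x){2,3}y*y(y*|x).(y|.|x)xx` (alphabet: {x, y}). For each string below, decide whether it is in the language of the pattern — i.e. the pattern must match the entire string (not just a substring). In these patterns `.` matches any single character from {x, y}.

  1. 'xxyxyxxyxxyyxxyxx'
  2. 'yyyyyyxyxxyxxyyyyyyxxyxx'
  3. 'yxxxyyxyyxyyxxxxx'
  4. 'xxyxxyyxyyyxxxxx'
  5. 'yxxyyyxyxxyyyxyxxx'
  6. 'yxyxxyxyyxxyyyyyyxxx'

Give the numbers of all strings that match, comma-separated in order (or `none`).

1 → match
2 → match
3 → match
4 → match
5 → match
6 → no match

1, 2, 3, 4, 5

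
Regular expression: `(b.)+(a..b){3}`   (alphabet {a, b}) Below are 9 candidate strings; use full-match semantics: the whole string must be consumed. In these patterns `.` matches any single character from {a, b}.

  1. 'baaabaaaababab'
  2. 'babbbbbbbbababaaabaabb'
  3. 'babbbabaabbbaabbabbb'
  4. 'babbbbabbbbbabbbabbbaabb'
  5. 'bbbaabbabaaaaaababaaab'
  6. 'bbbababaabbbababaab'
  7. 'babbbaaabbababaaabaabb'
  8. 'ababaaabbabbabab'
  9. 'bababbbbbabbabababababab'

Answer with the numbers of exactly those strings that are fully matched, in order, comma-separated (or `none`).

1 → no match
2 → match
3 → match
4 → no match
5 → no match
6 → no match
7 → no match
8 → no match — must start with 'b'
9 → match

2, 3, 9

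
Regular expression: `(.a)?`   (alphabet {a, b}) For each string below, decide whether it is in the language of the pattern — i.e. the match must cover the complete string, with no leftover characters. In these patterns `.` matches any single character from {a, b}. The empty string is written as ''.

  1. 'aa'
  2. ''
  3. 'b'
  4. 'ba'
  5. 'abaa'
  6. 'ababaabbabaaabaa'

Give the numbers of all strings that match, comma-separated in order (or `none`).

1, 2, 4

1 → match
2 → match
3 → no match
4 → match
5 → no match
6 → no match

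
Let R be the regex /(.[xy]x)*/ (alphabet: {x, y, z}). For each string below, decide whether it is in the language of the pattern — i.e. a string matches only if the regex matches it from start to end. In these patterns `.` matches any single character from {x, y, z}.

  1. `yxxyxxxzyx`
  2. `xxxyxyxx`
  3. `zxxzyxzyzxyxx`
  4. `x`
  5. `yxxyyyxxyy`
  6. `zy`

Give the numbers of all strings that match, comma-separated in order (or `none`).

1 → no match
2 → no match
3 → no match
4 → no match
5 → no match
6 → no match

none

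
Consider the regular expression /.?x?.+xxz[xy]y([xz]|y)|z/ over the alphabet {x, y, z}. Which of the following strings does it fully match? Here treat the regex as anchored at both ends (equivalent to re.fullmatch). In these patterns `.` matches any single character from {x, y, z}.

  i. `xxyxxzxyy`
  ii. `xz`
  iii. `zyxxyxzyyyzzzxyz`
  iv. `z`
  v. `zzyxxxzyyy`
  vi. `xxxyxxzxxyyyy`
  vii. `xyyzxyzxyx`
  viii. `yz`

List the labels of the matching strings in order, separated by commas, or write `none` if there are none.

i, iv, v

i → match
ii → no match
iii → no match
iv → match
v → match
vi → no match
vii → no match
viii → no match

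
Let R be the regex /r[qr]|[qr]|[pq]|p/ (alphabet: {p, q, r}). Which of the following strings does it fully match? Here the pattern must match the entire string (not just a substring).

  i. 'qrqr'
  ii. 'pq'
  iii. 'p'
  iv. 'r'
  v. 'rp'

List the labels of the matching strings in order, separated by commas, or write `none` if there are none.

i → no match
ii → no match
iii → match
iv → match
v → no match

iii, iv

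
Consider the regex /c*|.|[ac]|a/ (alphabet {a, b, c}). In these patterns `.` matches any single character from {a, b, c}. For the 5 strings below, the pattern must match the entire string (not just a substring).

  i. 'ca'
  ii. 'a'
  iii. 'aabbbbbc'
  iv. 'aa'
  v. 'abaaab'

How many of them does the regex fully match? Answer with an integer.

1

i → no match
ii → match
iii → no match
iv → no match
v → no match
Total matched: 1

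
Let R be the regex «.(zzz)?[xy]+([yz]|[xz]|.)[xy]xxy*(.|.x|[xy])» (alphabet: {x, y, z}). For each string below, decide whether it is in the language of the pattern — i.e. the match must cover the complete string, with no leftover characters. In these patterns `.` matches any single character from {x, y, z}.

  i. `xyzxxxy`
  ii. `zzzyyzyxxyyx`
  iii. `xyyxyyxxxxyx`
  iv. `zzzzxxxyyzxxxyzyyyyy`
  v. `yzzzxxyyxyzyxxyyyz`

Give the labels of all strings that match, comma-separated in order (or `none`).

i → match
ii → no match
iii → match
iv → no match
v → match

i, iii, v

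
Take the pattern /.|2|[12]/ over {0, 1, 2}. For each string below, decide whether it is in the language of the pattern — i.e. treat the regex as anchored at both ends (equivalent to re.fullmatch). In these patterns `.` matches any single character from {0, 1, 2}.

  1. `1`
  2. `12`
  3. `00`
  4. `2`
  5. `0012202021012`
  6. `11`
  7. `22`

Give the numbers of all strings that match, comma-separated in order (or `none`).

1 → match
2 → no match
3 → no match
4 → match
5 → no match
6 → no match
7 → no match

1, 4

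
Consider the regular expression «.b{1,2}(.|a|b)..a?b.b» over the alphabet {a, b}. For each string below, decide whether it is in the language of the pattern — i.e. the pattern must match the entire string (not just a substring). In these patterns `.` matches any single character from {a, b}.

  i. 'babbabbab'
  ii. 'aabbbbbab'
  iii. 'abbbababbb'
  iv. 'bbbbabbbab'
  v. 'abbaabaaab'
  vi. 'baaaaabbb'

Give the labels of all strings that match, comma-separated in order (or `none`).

i → no match
ii → no match
iii → match
iv → no match
v → no match
vi → no match

iii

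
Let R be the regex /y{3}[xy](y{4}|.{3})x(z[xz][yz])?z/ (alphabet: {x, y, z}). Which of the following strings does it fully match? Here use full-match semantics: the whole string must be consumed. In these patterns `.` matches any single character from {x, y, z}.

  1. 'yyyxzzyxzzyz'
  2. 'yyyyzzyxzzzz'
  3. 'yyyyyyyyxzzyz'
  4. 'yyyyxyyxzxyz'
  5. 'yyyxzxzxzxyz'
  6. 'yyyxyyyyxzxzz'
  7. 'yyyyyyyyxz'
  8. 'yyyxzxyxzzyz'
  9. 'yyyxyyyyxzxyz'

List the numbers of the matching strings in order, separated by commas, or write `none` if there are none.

1, 2, 3, 4, 5, 6, 7, 8, 9

1. 'yyyxzzyxzzyz' → match
2. 'yyyyzzyxzzzz' → match
3 → match
4. 'yyyyxyyxzxyz' → match
5. 'yyyxzxzxzxyz' → match
6 → match
7. 'yyyyyyyyxz' → match
8. 'yyyxzxyxzzyz' → match
9 → match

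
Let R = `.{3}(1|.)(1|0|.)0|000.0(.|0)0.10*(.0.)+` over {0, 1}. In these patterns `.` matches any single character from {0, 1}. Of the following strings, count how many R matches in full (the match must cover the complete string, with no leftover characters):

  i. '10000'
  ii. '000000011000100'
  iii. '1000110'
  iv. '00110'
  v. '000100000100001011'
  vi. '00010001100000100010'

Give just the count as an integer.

i. '10000' → no match
ii → match
iii. '1000110' → no match
iv. '00110' → no match
v → no match
vi → no match
Total matched: 1

1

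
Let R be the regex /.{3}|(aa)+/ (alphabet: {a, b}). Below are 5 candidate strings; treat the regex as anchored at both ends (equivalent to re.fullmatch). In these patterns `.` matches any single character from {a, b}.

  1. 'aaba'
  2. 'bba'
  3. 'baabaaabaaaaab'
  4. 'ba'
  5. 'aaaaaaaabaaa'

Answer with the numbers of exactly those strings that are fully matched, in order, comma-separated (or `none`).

2

1. 'aaba' → no match
2. 'bba' → match
3 → no match
4. 'ba' → no match
5. 'aaaaaaaabaaa' → no match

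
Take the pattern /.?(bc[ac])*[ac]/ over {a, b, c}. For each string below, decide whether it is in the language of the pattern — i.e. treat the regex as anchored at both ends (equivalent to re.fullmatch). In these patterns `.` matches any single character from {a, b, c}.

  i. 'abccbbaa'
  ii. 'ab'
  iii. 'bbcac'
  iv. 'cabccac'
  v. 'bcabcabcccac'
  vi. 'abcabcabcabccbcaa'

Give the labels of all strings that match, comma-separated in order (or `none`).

iii, vi

i → no match
ii → no match
iii → match
iv → no match
v → no match
vi → match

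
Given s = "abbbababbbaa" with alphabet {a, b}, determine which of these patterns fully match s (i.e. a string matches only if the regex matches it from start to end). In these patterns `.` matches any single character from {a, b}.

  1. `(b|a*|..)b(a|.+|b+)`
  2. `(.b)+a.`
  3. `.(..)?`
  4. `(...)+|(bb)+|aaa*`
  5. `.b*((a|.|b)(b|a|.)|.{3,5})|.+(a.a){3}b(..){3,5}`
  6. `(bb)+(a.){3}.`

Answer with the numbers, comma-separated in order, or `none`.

1 → match
2 → match
3 → no match
4 → match
5 → no match
6 → no match — must start with "bb"

1, 2, 4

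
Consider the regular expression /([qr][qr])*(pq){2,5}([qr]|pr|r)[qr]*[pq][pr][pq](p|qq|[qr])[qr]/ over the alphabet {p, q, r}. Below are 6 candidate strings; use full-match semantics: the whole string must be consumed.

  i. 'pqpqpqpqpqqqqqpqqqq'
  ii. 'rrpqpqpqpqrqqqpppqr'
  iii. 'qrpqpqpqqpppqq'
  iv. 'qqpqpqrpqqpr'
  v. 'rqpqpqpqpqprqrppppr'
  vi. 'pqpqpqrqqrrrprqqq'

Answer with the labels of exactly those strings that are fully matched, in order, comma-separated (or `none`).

i → match
ii → match
iii → match
iv. 'qqpqpqrpqqpr' → no match
v → match
vi → match

i, ii, iii, v, vi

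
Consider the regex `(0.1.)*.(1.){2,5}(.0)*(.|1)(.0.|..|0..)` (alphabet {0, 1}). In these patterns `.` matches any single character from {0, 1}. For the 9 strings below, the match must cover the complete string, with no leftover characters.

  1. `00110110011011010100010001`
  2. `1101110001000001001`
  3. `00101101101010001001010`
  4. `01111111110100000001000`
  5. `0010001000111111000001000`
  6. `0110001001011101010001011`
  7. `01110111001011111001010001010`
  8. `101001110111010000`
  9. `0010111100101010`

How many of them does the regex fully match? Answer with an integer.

1 → match
2 → match
3 → no match
4 → match
5 → match
6 → match
7 → match
8 → no match
9 → no match
Total matched: 6

6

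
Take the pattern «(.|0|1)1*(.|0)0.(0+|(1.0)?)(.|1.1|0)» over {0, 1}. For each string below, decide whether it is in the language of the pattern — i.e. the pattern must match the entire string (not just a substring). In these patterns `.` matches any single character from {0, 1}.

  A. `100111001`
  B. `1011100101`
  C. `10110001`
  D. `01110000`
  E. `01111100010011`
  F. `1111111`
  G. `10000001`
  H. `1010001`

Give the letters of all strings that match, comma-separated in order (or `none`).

A → no match
B → no match
C → no match
D → match
E → no match
F → no match
G → match
H → no match

D, G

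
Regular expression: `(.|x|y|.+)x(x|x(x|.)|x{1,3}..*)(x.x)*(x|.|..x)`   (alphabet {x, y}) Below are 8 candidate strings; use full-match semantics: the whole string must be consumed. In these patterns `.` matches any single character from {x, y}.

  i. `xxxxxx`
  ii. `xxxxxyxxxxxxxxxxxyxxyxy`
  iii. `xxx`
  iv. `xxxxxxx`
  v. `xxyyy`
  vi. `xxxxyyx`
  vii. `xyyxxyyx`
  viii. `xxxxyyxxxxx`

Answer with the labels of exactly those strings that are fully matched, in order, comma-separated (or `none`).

i, ii, iv, vi, vii, viii

i → match
ii → match
iii → no match
iv → match
v → no match
vi → match
vii → match
viii → match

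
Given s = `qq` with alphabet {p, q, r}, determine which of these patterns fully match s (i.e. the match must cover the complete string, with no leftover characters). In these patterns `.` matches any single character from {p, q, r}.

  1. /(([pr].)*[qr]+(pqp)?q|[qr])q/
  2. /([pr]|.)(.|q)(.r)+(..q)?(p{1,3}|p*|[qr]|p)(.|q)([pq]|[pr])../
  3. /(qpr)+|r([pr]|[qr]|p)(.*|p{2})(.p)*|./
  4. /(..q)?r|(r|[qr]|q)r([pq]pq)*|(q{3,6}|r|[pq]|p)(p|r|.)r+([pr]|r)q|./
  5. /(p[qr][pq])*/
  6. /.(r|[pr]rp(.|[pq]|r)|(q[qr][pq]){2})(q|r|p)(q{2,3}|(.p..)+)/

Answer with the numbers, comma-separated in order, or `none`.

1 → match
2 → no match
3 → no match
4 → no match
5 → no match
6 → no match

1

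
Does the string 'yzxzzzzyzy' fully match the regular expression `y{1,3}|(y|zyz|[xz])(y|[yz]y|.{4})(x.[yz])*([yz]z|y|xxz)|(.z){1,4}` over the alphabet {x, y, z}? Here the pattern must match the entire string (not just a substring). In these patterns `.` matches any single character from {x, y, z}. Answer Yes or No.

No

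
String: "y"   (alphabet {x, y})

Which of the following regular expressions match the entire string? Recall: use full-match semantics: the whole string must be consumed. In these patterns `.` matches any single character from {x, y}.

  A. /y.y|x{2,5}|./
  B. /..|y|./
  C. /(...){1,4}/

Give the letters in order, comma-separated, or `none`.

A, B

A → match
B → match
C → no match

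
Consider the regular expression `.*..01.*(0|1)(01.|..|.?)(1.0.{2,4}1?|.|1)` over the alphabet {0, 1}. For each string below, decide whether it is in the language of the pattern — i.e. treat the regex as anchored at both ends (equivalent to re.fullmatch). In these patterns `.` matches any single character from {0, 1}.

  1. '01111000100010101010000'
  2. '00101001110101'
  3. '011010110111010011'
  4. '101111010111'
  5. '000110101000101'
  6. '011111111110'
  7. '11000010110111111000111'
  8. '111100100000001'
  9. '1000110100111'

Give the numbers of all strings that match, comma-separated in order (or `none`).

1 → match
2 → match
3 → match
4. '101111010111' → match
5 → match
6. '011111111110' → no match
7 → match
8 → match
9 → match

1, 2, 3, 4, 5, 7, 8, 9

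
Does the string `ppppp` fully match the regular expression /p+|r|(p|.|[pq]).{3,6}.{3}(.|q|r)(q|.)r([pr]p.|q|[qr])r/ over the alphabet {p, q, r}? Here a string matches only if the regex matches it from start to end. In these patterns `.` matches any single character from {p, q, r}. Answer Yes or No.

Yes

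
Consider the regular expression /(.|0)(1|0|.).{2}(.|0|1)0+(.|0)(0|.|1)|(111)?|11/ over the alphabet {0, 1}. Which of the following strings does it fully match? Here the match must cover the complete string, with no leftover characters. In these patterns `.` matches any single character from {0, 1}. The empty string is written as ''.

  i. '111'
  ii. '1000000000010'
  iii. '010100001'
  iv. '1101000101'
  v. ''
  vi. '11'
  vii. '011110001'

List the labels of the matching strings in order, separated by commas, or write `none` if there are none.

i → match
ii → match
iii → match
iv → no match
v → match
vi → match
vii → match

i, ii, iii, v, vi, vii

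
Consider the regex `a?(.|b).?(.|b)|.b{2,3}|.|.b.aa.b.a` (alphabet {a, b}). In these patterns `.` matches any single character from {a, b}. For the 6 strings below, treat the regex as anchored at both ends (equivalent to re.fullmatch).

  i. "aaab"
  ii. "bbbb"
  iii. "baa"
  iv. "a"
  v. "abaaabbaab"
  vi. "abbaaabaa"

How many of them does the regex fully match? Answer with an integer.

5

i → match
ii → match
iii → match
iv → match
v → no match
vi → match
Total matched: 5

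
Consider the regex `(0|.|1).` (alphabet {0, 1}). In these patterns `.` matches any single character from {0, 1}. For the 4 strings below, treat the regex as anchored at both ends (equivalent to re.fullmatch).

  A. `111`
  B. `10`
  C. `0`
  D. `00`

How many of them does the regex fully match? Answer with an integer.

A → no match
B → match
C → no match
D → match
Total matched: 2

2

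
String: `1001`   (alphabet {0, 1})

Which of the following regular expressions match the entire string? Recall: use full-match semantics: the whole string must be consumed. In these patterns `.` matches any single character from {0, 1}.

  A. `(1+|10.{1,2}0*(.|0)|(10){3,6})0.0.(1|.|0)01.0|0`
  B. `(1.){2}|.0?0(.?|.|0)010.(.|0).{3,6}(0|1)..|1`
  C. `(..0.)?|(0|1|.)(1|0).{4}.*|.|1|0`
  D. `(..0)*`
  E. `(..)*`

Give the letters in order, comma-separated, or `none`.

A → no match — must end with `0`
B → no match
C → match
D → no match
E → match

C, E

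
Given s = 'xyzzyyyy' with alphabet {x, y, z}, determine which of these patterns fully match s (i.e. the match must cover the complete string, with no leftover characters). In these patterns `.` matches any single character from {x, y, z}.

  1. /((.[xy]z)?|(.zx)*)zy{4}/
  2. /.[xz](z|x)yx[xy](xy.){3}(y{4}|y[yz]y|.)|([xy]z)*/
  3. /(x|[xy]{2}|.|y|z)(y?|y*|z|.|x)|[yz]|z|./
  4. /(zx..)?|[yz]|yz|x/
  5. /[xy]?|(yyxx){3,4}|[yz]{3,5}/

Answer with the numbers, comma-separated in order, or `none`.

1 → match
2 → no match
3 → no match
4 → no match
5 → no match

1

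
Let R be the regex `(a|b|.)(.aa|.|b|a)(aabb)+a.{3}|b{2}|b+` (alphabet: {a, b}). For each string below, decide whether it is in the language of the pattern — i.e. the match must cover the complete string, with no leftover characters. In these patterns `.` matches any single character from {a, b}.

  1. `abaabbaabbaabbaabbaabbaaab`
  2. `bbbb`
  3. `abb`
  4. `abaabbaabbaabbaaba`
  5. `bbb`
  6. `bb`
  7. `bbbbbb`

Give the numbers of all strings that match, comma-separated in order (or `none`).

1, 2, 4, 5, 6, 7

1 → match
2 → match
3 → no match
4 → match
5 → match
6 → match
7 → match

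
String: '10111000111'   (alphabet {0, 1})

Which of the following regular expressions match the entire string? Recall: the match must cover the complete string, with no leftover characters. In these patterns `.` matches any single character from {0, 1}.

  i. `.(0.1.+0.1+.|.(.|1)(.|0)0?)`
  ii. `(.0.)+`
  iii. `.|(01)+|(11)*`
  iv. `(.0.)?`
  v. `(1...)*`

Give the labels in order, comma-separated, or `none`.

i → match
ii → no match
iii → no match
iv → no match
v → no match

i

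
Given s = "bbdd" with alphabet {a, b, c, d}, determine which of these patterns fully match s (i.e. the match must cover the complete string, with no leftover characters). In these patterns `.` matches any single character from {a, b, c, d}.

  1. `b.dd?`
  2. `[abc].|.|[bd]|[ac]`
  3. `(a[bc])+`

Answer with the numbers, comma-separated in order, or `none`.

1 → match
2 → no match
3 → no match — must start with "a"

1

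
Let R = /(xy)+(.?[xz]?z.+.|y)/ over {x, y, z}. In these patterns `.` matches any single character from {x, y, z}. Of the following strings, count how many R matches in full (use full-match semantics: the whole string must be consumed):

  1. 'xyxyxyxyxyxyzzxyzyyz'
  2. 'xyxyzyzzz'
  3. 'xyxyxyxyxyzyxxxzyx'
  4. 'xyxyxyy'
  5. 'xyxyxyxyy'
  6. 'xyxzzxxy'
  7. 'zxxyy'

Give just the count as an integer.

6

1 → match
2 → match
3 → match
4 → match
5 → match
6 → match
7 → no match — must start with 'xy'
Total matched: 6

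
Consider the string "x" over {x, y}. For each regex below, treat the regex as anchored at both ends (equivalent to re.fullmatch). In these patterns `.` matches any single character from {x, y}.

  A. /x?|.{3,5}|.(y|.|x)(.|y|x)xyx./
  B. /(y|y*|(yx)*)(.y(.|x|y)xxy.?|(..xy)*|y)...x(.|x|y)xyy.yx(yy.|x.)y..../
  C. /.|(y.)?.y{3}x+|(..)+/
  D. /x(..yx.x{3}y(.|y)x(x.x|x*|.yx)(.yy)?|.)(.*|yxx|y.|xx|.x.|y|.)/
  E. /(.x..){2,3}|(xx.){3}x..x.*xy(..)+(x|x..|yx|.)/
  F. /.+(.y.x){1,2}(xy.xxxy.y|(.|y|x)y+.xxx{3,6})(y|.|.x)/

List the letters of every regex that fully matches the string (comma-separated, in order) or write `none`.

A → match
B → no match
C → match
D → no match
E → no match
F → no match

A, C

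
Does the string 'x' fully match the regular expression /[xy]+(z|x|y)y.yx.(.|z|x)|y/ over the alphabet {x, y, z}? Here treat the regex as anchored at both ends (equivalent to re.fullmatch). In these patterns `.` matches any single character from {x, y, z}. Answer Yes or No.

No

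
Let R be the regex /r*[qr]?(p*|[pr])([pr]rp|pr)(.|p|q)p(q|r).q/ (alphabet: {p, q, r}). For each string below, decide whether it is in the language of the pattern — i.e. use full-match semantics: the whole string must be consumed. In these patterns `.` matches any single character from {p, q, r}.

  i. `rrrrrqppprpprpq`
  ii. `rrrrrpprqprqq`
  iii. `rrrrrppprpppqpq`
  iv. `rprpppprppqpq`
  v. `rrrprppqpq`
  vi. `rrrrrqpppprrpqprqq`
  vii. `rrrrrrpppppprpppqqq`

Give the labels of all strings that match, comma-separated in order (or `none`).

i, ii, iii, v, vi, vii

i → match
ii → match
iii → match
iv → no match
v → match
vi → match
vii → match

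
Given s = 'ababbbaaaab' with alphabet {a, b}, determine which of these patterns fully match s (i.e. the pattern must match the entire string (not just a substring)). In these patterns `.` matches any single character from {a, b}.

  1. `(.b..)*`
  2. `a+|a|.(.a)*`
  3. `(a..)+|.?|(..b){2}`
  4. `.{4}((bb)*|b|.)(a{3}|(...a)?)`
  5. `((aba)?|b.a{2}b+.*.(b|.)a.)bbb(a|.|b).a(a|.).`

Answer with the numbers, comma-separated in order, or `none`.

1 → no match
2 → no match
3 → no match
4 → no match
5 → match

5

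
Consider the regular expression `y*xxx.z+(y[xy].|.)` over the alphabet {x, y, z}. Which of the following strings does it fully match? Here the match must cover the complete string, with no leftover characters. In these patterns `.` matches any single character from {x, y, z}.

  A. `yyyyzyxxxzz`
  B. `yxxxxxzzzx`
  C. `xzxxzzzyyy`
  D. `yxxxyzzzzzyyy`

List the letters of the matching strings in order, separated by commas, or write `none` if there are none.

D

A → no match
B → no match
C → no match
D → match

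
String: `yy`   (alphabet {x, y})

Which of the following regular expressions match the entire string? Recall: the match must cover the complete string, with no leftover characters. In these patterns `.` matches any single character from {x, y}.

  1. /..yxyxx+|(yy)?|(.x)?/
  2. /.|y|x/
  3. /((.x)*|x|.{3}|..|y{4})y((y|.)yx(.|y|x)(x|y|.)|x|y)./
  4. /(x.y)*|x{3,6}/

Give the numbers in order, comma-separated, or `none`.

1

1 → match
2 → no match
3 → no match
4 → no match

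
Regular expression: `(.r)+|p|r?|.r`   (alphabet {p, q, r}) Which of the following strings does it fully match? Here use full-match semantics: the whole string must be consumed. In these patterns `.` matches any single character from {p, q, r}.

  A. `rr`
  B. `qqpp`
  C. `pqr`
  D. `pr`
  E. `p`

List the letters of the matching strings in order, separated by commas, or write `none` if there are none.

A → match
B → no match
C → no match
D → match
E → match

A, D, E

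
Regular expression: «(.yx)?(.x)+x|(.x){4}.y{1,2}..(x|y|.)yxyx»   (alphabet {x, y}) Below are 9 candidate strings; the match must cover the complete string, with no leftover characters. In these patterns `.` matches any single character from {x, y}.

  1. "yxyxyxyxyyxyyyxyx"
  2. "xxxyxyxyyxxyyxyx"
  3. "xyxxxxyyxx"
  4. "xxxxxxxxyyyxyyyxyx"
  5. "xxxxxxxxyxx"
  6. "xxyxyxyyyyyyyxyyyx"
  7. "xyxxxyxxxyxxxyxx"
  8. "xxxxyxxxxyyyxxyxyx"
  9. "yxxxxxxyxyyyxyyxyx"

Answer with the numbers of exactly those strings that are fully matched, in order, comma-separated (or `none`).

1 → match
2 → no match
3 → no match
4 → match
5 → match
6 → no match
7 → match
8 → match
9 → no match

1, 4, 5, 7, 8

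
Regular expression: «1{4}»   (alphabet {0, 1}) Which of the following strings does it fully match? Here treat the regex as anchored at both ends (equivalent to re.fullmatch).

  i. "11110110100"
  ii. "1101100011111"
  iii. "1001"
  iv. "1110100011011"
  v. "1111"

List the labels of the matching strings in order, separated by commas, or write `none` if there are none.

i → no match — must end with "1"
ii → no match
iii → no match
iv → no match
v → match

v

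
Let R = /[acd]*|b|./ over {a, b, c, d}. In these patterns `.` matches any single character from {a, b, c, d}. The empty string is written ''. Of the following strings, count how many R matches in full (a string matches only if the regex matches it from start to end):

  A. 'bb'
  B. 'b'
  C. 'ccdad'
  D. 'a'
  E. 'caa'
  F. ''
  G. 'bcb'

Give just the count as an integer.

A → no match
B → match
C → match
D → match
E → match
F → match
G → no match
Total matched: 5

5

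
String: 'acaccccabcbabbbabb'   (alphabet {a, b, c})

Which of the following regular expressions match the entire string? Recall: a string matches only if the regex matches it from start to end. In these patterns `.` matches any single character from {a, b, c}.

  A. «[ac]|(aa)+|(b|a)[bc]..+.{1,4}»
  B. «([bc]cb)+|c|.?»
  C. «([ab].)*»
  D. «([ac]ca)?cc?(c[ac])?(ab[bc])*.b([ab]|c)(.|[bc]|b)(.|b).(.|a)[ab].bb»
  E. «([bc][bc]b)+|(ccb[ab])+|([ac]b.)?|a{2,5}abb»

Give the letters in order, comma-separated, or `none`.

A → match
B → no match
C → no match
D → match
E → no match

A, D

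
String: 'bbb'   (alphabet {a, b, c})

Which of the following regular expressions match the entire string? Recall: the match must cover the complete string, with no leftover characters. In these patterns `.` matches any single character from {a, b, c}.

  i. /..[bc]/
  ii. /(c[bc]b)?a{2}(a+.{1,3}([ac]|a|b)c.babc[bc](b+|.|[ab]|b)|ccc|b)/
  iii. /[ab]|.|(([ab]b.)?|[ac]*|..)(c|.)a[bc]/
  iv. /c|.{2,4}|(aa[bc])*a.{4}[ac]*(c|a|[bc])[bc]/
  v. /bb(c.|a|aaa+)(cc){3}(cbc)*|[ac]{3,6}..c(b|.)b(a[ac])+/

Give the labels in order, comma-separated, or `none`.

i, iv

i → match
ii → no match
iii → no match
iv → match
v → no match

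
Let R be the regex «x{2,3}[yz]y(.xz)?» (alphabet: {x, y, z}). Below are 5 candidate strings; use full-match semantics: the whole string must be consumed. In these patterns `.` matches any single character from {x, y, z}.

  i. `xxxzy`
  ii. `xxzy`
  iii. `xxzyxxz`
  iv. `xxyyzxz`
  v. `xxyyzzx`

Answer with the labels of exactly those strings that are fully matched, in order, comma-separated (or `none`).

i, ii, iii, iv

i → match
ii → match
iii → match
iv → match
v → no match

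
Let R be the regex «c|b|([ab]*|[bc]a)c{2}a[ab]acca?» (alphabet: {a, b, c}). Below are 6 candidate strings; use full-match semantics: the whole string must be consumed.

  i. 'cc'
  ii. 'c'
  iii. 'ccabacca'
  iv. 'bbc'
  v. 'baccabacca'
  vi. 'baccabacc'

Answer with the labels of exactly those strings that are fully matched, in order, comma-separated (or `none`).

i → no match
ii → match
iii → match
iv → no match
v → match
vi → match

ii, iii, v, vi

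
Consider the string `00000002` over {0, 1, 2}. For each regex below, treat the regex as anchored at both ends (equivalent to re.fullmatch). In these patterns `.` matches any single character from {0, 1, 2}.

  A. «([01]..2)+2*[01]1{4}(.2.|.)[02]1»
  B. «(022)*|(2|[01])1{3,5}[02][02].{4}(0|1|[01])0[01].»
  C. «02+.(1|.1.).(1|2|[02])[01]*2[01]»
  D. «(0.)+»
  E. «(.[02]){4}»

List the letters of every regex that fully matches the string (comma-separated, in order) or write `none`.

D, E

A → no match — must end with `1`
B → no match
C → no match — must start with `02`
D → match
E → match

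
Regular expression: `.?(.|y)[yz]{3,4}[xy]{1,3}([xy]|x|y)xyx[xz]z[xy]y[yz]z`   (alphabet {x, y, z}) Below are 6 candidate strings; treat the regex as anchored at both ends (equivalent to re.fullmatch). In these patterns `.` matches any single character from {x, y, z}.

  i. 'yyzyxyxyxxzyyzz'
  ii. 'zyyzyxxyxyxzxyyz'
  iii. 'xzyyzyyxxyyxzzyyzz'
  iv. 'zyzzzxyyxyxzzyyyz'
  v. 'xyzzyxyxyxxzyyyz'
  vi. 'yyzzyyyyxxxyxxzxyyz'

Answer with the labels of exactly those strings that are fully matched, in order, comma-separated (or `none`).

i, iv, v, vi

i → match
ii → no match
iii → no match
iv → match
v → match
vi → match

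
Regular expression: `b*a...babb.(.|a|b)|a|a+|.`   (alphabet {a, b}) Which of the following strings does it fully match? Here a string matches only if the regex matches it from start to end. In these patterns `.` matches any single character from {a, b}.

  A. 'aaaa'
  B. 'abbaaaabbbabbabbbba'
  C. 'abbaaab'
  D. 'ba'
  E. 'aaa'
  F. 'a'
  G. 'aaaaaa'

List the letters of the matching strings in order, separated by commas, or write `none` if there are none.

A → match
B → no match
C → no match
D → no match
E → match
F → match
G → match

A, E, F, G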